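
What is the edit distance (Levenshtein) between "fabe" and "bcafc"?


Computing edit distance: "fabe" -> "bcafc"
DP table:
           b    c    a    f    c
      0    1    2    3    4    5
  f   1    1    2    3    3    4
  a   2    2    2    2    3    4
  b   3    2    3    3    3    4
  e   4    3    3    4    4    4
Edit distance = dp[4][5] = 4

4


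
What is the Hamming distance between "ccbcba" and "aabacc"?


Comparing "ccbcba" and "aabacc" position by position:
  Position 0: 'c' vs 'a' => differ
  Position 1: 'c' vs 'a' => differ
  Position 2: 'b' vs 'b' => same
  Position 3: 'c' vs 'a' => differ
  Position 4: 'b' vs 'c' => differ
  Position 5: 'a' vs 'c' => differ
Total differences (Hamming distance): 5

5


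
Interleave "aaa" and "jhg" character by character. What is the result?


Interleaving "aaa" and "jhg":
  Position 0: 'a' from first, 'j' from second => "aj"
  Position 1: 'a' from first, 'h' from second => "ah"
  Position 2: 'a' from first, 'g' from second => "ag"
Result: ajahag

ajahag


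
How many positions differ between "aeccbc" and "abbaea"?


Comparing "aeccbc" and "abbaea" position by position:
  Position 0: 'a' vs 'a' => same
  Position 1: 'e' vs 'b' => DIFFER
  Position 2: 'c' vs 'b' => DIFFER
  Position 3: 'c' vs 'a' => DIFFER
  Position 4: 'b' vs 'e' => DIFFER
  Position 5: 'c' vs 'a' => DIFFER
Positions that differ: 5

5


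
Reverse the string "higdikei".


Input: higdikei
Reading characters right to left:
  Position 7: 'i'
  Position 6: 'e'
  Position 5: 'k'
  Position 4: 'i'
  Position 3: 'd'
  Position 2: 'g'
  Position 1: 'i'
  Position 0: 'h'
Reversed: iekidgih

iekidgih


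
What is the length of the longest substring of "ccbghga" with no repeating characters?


Input: "ccbghga"
Sliding window (track last position of each char):
  Position 0 ('c'): window [0,0] length 1 -- new best
  Position 1 ('c'): repeat (last at 0), move window start to 1
  Position 1 ('c'): window [1,1] length 1
  Position 2 ('b'): window [1,2] length 2 -- new best
  Position 3 ('g'): window [1,3] length 3 -- new best
  Position 4 ('h'): window [1,4] length 4 -- new best
  Position 5 ('g'): repeat (last at 3), move window start to 4
  Position 5 ('g'): window [4,5] length 2
  Position 6 ('a'): window [4,6] length 3
Longest substring with no repeats: "cbgh" with length 4

4


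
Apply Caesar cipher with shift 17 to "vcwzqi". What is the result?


Caesar cipher: shift "vcwzqi" by 17
  'v' (pos 21) + 17 = pos 12 = 'm'
  'c' (pos 2) + 17 = pos 19 = 't'
  'w' (pos 22) + 17 = pos 13 = 'n'
  'z' (pos 25) + 17 = pos 16 = 'q'
  'q' (pos 16) + 17 = pos 7 = 'h'
  'i' (pos 8) + 17 = pos 25 = 'z'
Result: mtnqhz

mtnqhz


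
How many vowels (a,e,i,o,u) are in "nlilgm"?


Input: nlilgm
Checking each character:
  'n' at position 0: consonant
  'l' at position 1: consonant
  'i' at position 2: vowel (running total: 1)
  'l' at position 3: consonant
  'g' at position 4: consonant
  'm' at position 5: consonant
Total vowels: 1

1


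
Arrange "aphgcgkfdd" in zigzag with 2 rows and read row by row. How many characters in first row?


Zigzag "aphgcgkfdd" into 2 rows:
Placing characters:
  'a' => row 0
  'p' => row 1
  'h' => row 0
  'g' => row 1
  'c' => row 0
  'g' => row 1
  'k' => row 0
  'f' => row 1
  'd' => row 0
  'd' => row 1
Rows:
  Row 0: "ahckd"
  Row 1: "pggfd"
First row length: 5

5


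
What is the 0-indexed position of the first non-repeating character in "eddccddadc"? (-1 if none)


Input: eddccddadc
Character frequencies:
  'a': 1
  'c': 3
  'd': 5
  'e': 1
Scanning left to right for freq == 1:
  Position 0 ('e'): unique! => answer = 0

0


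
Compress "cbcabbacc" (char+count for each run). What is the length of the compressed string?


Input: cbcabbacc
Runs:
  'c' x 1 => "c1"
  'b' x 1 => "b1"
  'c' x 1 => "c1"
  'a' x 1 => "a1"
  'b' x 2 => "b2"
  'a' x 1 => "a1"
  'c' x 2 => "c2"
Compressed: "c1b1c1a1b2a1c2"
Compressed length: 14

14


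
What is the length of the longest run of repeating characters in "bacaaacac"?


Input: "bacaaacac"
Scanning for longest run:
  Position 1 ('a'): new char, reset run to 1
  Position 2 ('c'): new char, reset run to 1
  Position 3 ('a'): new char, reset run to 1
  Position 4 ('a'): continues run of 'a', length=2
  Position 5 ('a'): continues run of 'a', length=3
  Position 6 ('c'): new char, reset run to 1
  Position 7 ('a'): new char, reset run to 1
  Position 8 ('c'): new char, reset run to 1
Longest run: 'a' with length 3

3


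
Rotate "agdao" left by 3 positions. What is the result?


Input: "agdao", rotate left by 3
First 3 characters: "agd"
Remaining characters: "ao"
Concatenate remaining + first: "ao" + "agd" = "aoagd"

aoagd


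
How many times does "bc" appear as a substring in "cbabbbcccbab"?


Searching for "bc" in "cbabbbcccbab"
Scanning each position:
  Position 0: "cb" => no
  Position 1: "ba" => no
  Position 2: "ab" => no
  Position 3: "bb" => no
  Position 4: "bb" => no
  Position 5: "bc" => MATCH
  Position 6: "cc" => no
  Position 7: "cc" => no
  Position 8: "cb" => no
  Position 9: "ba" => no
  Position 10: "ab" => no
Total occurrences: 1

1


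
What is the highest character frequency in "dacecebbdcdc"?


Input: dacecebbdcdc
Character counts:
  'a': 1
  'b': 2
  'c': 4
  'd': 3
  'e': 2
Maximum frequency: 4

4


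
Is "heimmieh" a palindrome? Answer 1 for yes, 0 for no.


Input: heimmieh
Reversed: heimmieh
  Compare pos 0 ('h') with pos 7 ('h'): match
  Compare pos 1 ('e') with pos 6 ('e'): match
  Compare pos 2 ('i') with pos 5 ('i'): match
  Compare pos 3 ('m') with pos 4 ('m'): match
Result: palindrome

1


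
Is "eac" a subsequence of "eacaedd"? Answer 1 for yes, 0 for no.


Check if "eac" is a subsequence of "eacaedd"
Greedy scan:
  Position 0 ('e'): matches sub[0] = 'e'
  Position 1 ('a'): matches sub[1] = 'a'
  Position 2 ('c'): matches sub[2] = 'c'
  Position 3 ('a'): no match needed
  Position 4 ('e'): no match needed
  Position 5 ('d'): no match needed
  Position 6 ('d'): no match needed
All 3 characters matched => is a subsequence

1


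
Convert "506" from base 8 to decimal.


Input: "506" in base 8
Positional expansion:
  Digit '5' (value 5) x 8^2 = 320
  Digit '0' (value 0) x 8^1 = 0
  Digit '6' (value 6) x 8^0 = 6
Sum = 326

326


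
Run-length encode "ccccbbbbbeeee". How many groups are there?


Input: ccccbbbbbeeee
Scanning for consecutive runs:
  Group 1: 'c' x 4 (positions 0-3)
  Group 2: 'b' x 5 (positions 4-8)
  Group 3: 'e' x 4 (positions 9-12)
Total groups: 3

3


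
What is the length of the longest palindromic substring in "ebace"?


Input: "ebace"
Checking substrings for palindromes:
  No multi-char palindromic substrings found
Longest palindromic substring: "e" with length 1

1


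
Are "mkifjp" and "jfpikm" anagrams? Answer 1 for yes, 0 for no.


Strings: "mkifjp", "jfpikm"
Sorted first:  fijkmp
Sorted second: fijkmp
Sorted forms match => anagrams

1


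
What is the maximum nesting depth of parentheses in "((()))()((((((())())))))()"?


Input: "((()))()((((((())())))))()"
Tracking depth:
  Position 0 '(': depth becomes 1
  Position 1 '(': depth becomes 2
  Position 2 '(': depth becomes 3
  Position 3 ')': depth becomes 2
  Position 4 ')': depth becomes 1
  Position 5 ')': depth becomes 0
  Position 6 '(': depth becomes 1
  Position 7 ')': depth becomes 0
  Position 8 '(': depth becomes 1
  Position 9 '(': depth becomes 2
  Position 10 '(': depth becomes 3
  Position 11 '(': depth becomes 4
  Position 12 '(': depth becomes 5
  Position 13 '(': depth becomes 6
  Position 14 '(': depth becomes 7
  Position 15 ')': depth becomes 6
  Position 16 ')': depth becomes 5
  Position 17 '(': depth becomes 6
  Position 18 ')': depth becomes 5
  Position 19 ')': depth becomes 4
  Position 20 ')': depth becomes 3
  Position 21 ')': depth becomes 2
  Position 22 ')': depth becomes 1
  Position 23 ')': depth becomes 0
  Position 24 '(': depth becomes 1
  Position 25 ')': depth becomes 0
Maximum depth reached: 7

7


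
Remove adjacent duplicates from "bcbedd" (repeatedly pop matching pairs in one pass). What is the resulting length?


Input: bcbedd
Stack-based adjacent duplicate removal:
  Read 'b': push. Stack: b
  Read 'c': push. Stack: bc
  Read 'b': push. Stack: bcb
  Read 'e': push. Stack: bcbe
  Read 'd': push. Stack: bcbed
  Read 'd': matches stack top 'd' => pop. Stack: bcbe
Final stack: "bcbe" (length 4)

4


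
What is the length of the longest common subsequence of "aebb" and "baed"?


LCS of "aebb" and "baed"
DP table:
           b    a    e    d
      0    0    0    0    0
  a   0    0    1    1    1
  e   0    0    1    2    2
  b   0    1    1    2    2
  b   0    1    1    2    2
LCS length = dp[4][4] = 2

2


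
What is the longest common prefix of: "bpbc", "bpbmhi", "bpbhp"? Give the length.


Words: bpbc, bpbmhi, bpbhp
  Position 0: all 'b' => match
  Position 1: all 'p' => match
  Position 2: all 'b' => match
  Position 3: ('c', 'm', 'h') => mismatch, stop
LCP = "bpb" (length 3)

3


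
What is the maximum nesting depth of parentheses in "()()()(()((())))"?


Input: "()()()(()((())))"
Tracking depth:
  Position 0 '(': depth becomes 1
  Position 1 ')': depth becomes 0
  Position 2 '(': depth becomes 1
  Position 3 ')': depth becomes 0
  Position 4 '(': depth becomes 1
  Position 5 ')': depth becomes 0
  Position 6 '(': depth becomes 1
  Position 7 '(': depth becomes 2
  Position 8 ')': depth becomes 1
  Position 9 '(': depth becomes 2
  Position 10 '(': depth becomes 3
  Position 11 '(': depth becomes 4
  Position 12 ')': depth becomes 3
  Position 13 ')': depth becomes 2
  Position 14 ')': depth becomes 1
  Position 15 ')': depth becomes 0
Maximum depth reached: 4

4


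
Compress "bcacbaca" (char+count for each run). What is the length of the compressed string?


Input: bcacbaca
Runs:
  'b' x 1 => "b1"
  'c' x 1 => "c1"
  'a' x 1 => "a1"
  'c' x 1 => "c1"
  'b' x 1 => "b1"
  'a' x 1 => "a1"
  'c' x 1 => "c1"
  'a' x 1 => "a1"
Compressed: "b1c1a1c1b1a1c1a1"
Compressed length: 16

16


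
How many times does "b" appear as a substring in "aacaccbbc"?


Searching for "b" in "aacaccbbc"
Scanning each position:
  Position 0: "a" => no
  Position 1: "a" => no
  Position 2: "c" => no
  Position 3: "a" => no
  Position 4: "c" => no
  Position 5: "c" => no
  Position 6: "b" => MATCH
  Position 7: "b" => MATCH
  Position 8: "c" => no
Total occurrences: 2

2


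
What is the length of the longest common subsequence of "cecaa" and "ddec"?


LCS of "cecaa" and "ddec"
DP table:
           d    d    e    c
      0    0    0    0    0
  c   0    0    0    0    1
  e   0    0    0    1    1
  c   0    0    0    1    2
  a   0    0    0    1    2
  a   0    0    0    1    2
LCS length = dp[5][4] = 2

2


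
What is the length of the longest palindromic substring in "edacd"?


Input: "edacd"
Checking substrings for palindromes:
  No multi-char palindromic substrings found
Longest palindromic substring: "e" with length 1

1


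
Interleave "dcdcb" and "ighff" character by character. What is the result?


Interleaving "dcdcb" and "ighff":
  Position 0: 'd' from first, 'i' from second => "di"
  Position 1: 'c' from first, 'g' from second => "cg"
  Position 2: 'd' from first, 'h' from second => "dh"
  Position 3: 'c' from first, 'f' from second => "cf"
  Position 4: 'b' from first, 'f' from second => "bf"
Result: dicgdhcfbf

dicgdhcfbf


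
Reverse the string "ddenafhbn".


Input: ddenafhbn
Reading characters right to left:
  Position 8: 'n'
  Position 7: 'b'
  Position 6: 'h'
  Position 5: 'f'
  Position 4: 'a'
  Position 3: 'n'
  Position 2: 'e'
  Position 1: 'd'
  Position 0: 'd'
Reversed: nbhfanedd

nbhfanedd


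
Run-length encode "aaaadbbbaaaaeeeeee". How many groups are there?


Input: aaaadbbbaaaaeeeeee
Scanning for consecutive runs:
  Group 1: 'a' x 4 (positions 0-3)
  Group 2: 'd' x 1 (positions 4-4)
  Group 3: 'b' x 3 (positions 5-7)
  Group 4: 'a' x 4 (positions 8-11)
  Group 5: 'e' x 6 (positions 12-17)
Total groups: 5

5


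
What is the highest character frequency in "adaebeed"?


Input: adaebeed
Character counts:
  'a': 2
  'b': 1
  'd': 2
  'e': 3
Maximum frequency: 3

3


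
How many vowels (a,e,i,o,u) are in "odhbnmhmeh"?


Input: odhbnmhmeh
Checking each character:
  'o' at position 0: vowel (running total: 1)
  'd' at position 1: consonant
  'h' at position 2: consonant
  'b' at position 3: consonant
  'n' at position 4: consonant
  'm' at position 5: consonant
  'h' at position 6: consonant
  'm' at position 7: consonant
  'e' at position 8: vowel (running total: 2)
  'h' at position 9: consonant
Total vowels: 2

2


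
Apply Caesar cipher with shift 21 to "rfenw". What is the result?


Caesar cipher: shift "rfenw" by 21
  'r' (pos 17) + 21 = pos 12 = 'm'
  'f' (pos 5) + 21 = pos 0 = 'a'
  'e' (pos 4) + 21 = pos 25 = 'z'
  'n' (pos 13) + 21 = pos 8 = 'i'
  'w' (pos 22) + 21 = pos 17 = 'r'
Result: mazir

mazir


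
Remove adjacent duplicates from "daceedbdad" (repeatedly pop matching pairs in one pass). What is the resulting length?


Input: daceedbdad
Stack-based adjacent duplicate removal:
  Read 'd': push. Stack: d
  Read 'a': push. Stack: da
  Read 'c': push. Stack: dac
  Read 'e': push. Stack: dace
  Read 'e': matches stack top 'e' => pop. Stack: dac
  Read 'd': push. Stack: dacd
  Read 'b': push. Stack: dacdb
  Read 'd': push. Stack: dacdbd
  Read 'a': push. Stack: dacdbda
  Read 'd': push. Stack: dacdbdad
Final stack: "dacdbdad" (length 8)

8


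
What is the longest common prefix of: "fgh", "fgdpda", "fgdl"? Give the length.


Words: fgh, fgdpda, fgdl
  Position 0: all 'f' => match
  Position 1: all 'g' => match
  Position 2: ('h', 'd', 'd') => mismatch, stop
LCP = "fg" (length 2)

2


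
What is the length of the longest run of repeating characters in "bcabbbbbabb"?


Input: "bcabbbbbabb"
Scanning for longest run:
  Position 1 ('c'): new char, reset run to 1
  Position 2 ('a'): new char, reset run to 1
  Position 3 ('b'): new char, reset run to 1
  Position 4 ('b'): continues run of 'b', length=2
  Position 5 ('b'): continues run of 'b', length=3
  Position 6 ('b'): continues run of 'b', length=4
  Position 7 ('b'): continues run of 'b', length=5
  Position 8 ('a'): new char, reset run to 1
  Position 9 ('b'): new char, reset run to 1
  Position 10 ('b'): continues run of 'b', length=2
Longest run: 'b' with length 5

5


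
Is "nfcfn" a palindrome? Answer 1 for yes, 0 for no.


Input: nfcfn
Reversed: nfcfn
  Compare pos 0 ('n') with pos 4 ('n'): match
  Compare pos 1 ('f') with pos 3 ('f'): match
Result: palindrome

1


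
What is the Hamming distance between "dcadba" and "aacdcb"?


Comparing "dcadba" and "aacdcb" position by position:
  Position 0: 'd' vs 'a' => differ
  Position 1: 'c' vs 'a' => differ
  Position 2: 'a' vs 'c' => differ
  Position 3: 'd' vs 'd' => same
  Position 4: 'b' vs 'c' => differ
  Position 5: 'a' vs 'b' => differ
Total differences (Hamming distance): 5

5


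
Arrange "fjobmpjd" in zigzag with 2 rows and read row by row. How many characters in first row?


Zigzag "fjobmpjd" into 2 rows:
Placing characters:
  'f' => row 0
  'j' => row 1
  'o' => row 0
  'b' => row 1
  'm' => row 0
  'p' => row 1
  'j' => row 0
  'd' => row 1
Rows:
  Row 0: "fomj"
  Row 1: "jbpd"
First row length: 4

4


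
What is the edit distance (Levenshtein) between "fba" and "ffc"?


Computing edit distance: "fba" -> "ffc"
DP table:
           f    f    c
      0    1    2    3
  f   1    0    1    2
  b   2    1    1    2
  a   3    2    2    2
Edit distance = dp[3][3] = 2

2


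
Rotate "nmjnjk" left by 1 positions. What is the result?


Input: "nmjnjk", rotate left by 1
First 1 characters: "n"
Remaining characters: "mjnjk"
Concatenate remaining + first: "mjnjk" + "n" = "mjnjkn"

mjnjkn


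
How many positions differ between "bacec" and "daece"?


Comparing "bacec" and "daece" position by position:
  Position 0: 'b' vs 'd' => DIFFER
  Position 1: 'a' vs 'a' => same
  Position 2: 'c' vs 'e' => DIFFER
  Position 3: 'e' vs 'c' => DIFFER
  Position 4: 'c' vs 'e' => DIFFER
Positions that differ: 4

4


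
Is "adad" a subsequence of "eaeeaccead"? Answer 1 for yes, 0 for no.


Check if "adad" is a subsequence of "eaeeaccead"
Greedy scan:
  Position 0 ('e'): no match needed
  Position 1 ('a'): matches sub[0] = 'a'
  Position 2 ('e'): no match needed
  Position 3 ('e'): no match needed
  Position 4 ('a'): no match needed
  Position 5 ('c'): no match needed
  Position 6 ('c'): no match needed
  Position 7 ('e'): no match needed
  Position 8 ('a'): no match needed
  Position 9 ('d'): matches sub[1] = 'd'
Only matched 2/4 characters => not a subsequence

0


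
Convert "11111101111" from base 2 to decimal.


Input: "11111101111" in base 2
Positional expansion:
  Digit '1' (value 1) x 2^10 = 1024
  Digit '1' (value 1) x 2^9 = 512
  Digit '1' (value 1) x 2^8 = 256
  Digit '1' (value 1) x 2^7 = 128
  Digit '1' (value 1) x 2^6 = 64
  Digit '1' (value 1) x 2^5 = 32
  Digit '0' (value 0) x 2^4 = 0
  Digit '1' (value 1) x 2^3 = 8
  Digit '1' (value 1) x 2^2 = 4
  Digit '1' (value 1) x 2^1 = 2
  Digit '1' (value 1) x 2^0 = 1
Sum = 2031

2031


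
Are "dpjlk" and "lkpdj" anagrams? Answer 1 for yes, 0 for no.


Strings: "dpjlk", "lkpdj"
Sorted first:  djklp
Sorted second: djklp
Sorted forms match => anagrams

1


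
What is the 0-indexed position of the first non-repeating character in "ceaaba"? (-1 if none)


Input: ceaaba
Character frequencies:
  'a': 3
  'b': 1
  'c': 1
  'e': 1
Scanning left to right for freq == 1:
  Position 0 ('c'): unique! => answer = 0

0


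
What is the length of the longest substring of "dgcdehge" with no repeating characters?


Input: "dgcdehge"
Sliding window (track last position of each char):
  Position 0 ('d'): window [0,0] length 1 -- new best
  Position 1 ('g'): window [0,1] length 2 -- new best
  Position 2 ('c'): window [0,2] length 3 -- new best
  Position 3 ('d'): repeat (last at 0), move window start to 1
  Position 3 ('d'): window [1,3] length 3
  Position 4 ('e'): window [1,4] length 4 -- new best
  Position 5 ('h'): window [1,5] length 5 -- new best
  Position 6 ('g'): repeat (last at 1), move window start to 2
  Position 6 ('g'): window [2,6] length 5
  Position 7 ('e'): repeat (last at 4), move window start to 5
  Position 7 ('e'): window [5,7] length 3
Longest substring with no repeats: "gcdeh" with length 5

5


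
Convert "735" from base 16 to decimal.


Input: "735" in base 16
Positional expansion:
  Digit '7' (value 7) x 16^2 = 1792
  Digit '3' (value 3) x 16^1 = 48
  Digit '5' (value 5) x 16^0 = 5
Sum = 1845

1845


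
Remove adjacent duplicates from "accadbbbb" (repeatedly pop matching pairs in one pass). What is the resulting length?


Input: accadbbbb
Stack-based adjacent duplicate removal:
  Read 'a': push. Stack: a
  Read 'c': push. Stack: ac
  Read 'c': matches stack top 'c' => pop. Stack: a
  Read 'a': matches stack top 'a' => pop. Stack: (empty)
  Read 'd': push. Stack: d
  Read 'b': push. Stack: db
  Read 'b': matches stack top 'b' => pop. Stack: d
  Read 'b': push. Stack: db
  Read 'b': matches stack top 'b' => pop. Stack: d
Final stack: "d" (length 1)

1


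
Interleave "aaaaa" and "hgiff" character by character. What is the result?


Interleaving "aaaaa" and "hgiff":
  Position 0: 'a' from first, 'h' from second => "ah"
  Position 1: 'a' from first, 'g' from second => "ag"
  Position 2: 'a' from first, 'i' from second => "ai"
  Position 3: 'a' from first, 'f' from second => "af"
  Position 4: 'a' from first, 'f' from second => "af"
Result: ahagaiafaf

ahagaiafaf


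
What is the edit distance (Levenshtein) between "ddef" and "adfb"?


Computing edit distance: "ddef" -> "adfb"
DP table:
           a    d    f    b
      0    1    2    3    4
  d   1    1    1    2    3
  d   2    2    1    2    3
  e   3    3    2    2    3
  f   4    4    3    2    3
Edit distance = dp[4][4] = 3

3


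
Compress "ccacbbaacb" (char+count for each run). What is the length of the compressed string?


Input: ccacbbaacb
Runs:
  'c' x 2 => "c2"
  'a' x 1 => "a1"
  'c' x 1 => "c1"
  'b' x 2 => "b2"
  'a' x 2 => "a2"
  'c' x 1 => "c1"
  'b' x 1 => "b1"
Compressed: "c2a1c1b2a2c1b1"
Compressed length: 14

14


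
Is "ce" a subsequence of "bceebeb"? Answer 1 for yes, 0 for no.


Check if "ce" is a subsequence of "bceebeb"
Greedy scan:
  Position 0 ('b'): no match needed
  Position 1 ('c'): matches sub[0] = 'c'
  Position 2 ('e'): matches sub[1] = 'e'
  Position 3 ('e'): no match needed
  Position 4 ('b'): no match needed
  Position 5 ('e'): no match needed
  Position 6 ('b'): no match needed
All 2 characters matched => is a subsequence

1


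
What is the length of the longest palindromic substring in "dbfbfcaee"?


Input: "dbfbfcaee"
Checking substrings for palindromes:
  [1:4] "bfb" (len 3) => palindrome
  [2:5] "fbf" (len 3) => palindrome
  [7:9] "ee" (len 2) => palindrome
Longest palindromic substring: "bfb" with length 3

3


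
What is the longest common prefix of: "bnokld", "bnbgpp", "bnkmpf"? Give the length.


Words: bnokld, bnbgpp, bnkmpf
  Position 0: all 'b' => match
  Position 1: all 'n' => match
  Position 2: ('o', 'b', 'k') => mismatch, stop
LCP = "bn" (length 2)

2


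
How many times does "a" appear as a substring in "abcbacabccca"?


Searching for "a" in "abcbacabccca"
Scanning each position:
  Position 0: "a" => MATCH
  Position 1: "b" => no
  Position 2: "c" => no
  Position 3: "b" => no
  Position 4: "a" => MATCH
  Position 5: "c" => no
  Position 6: "a" => MATCH
  Position 7: "b" => no
  Position 8: "c" => no
  Position 9: "c" => no
  Position 10: "c" => no
  Position 11: "a" => MATCH
Total occurrences: 4

4


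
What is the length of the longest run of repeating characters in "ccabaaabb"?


Input: "ccabaaabb"
Scanning for longest run:
  Position 1 ('c'): continues run of 'c', length=2
  Position 2 ('a'): new char, reset run to 1
  Position 3 ('b'): new char, reset run to 1
  Position 4 ('a'): new char, reset run to 1
  Position 5 ('a'): continues run of 'a', length=2
  Position 6 ('a'): continues run of 'a', length=3
  Position 7 ('b'): new char, reset run to 1
  Position 8 ('b'): continues run of 'b', length=2
Longest run: 'a' with length 3

3


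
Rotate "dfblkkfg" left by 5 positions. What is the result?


Input: "dfblkkfg", rotate left by 5
First 5 characters: "dfblk"
Remaining characters: "kfg"
Concatenate remaining + first: "kfg" + "dfblk" = "kfgdfblk"

kfgdfblk


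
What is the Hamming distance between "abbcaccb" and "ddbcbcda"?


Comparing "abbcaccb" and "ddbcbcda" position by position:
  Position 0: 'a' vs 'd' => differ
  Position 1: 'b' vs 'd' => differ
  Position 2: 'b' vs 'b' => same
  Position 3: 'c' vs 'c' => same
  Position 4: 'a' vs 'b' => differ
  Position 5: 'c' vs 'c' => same
  Position 6: 'c' vs 'd' => differ
  Position 7: 'b' vs 'a' => differ
Total differences (Hamming distance): 5

5


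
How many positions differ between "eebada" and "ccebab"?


Comparing "eebada" and "ccebab" position by position:
  Position 0: 'e' vs 'c' => DIFFER
  Position 1: 'e' vs 'c' => DIFFER
  Position 2: 'b' vs 'e' => DIFFER
  Position 3: 'a' vs 'b' => DIFFER
  Position 4: 'd' vs 'a' => DIFFER
  Position 5: 'a' vs 'b' => DIFFER
Positions that differ: 6

6


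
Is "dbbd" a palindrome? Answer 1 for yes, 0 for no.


Input: dbbd
Reversed: dbbd
  Compare pos 0 ('d') with pos 3 ('d'): match
  Compare pos 1 ('b') with pos 2 ('b'): match
Result: palindrome

1


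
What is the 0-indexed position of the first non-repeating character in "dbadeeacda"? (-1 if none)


Input: dbadeeacda
Character frequencies:
  'a': 3
  'b': 1
  'c': 1
  'd': 3
  'e': 2
Scanning left to right for freq == 1:
  Position 0 ('d'): freq=3, skip
  Position 1 ('b'): unique! => answer = 1

1


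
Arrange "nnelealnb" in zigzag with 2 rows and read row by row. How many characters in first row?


Zigzag "nnelealnb" into 2 rows:
Placing characters:
  'n' => row 0
  'n' => row 1
  'e' => row 0
  'l' => row 1
  'e' => row 0
  'a' => row 1
  'l' => row 0
  'n' => row 1
  'b' => row 0
Rows:
  Row 0: "neelb"
  Row 1: "nlan"
First row length: 5

5


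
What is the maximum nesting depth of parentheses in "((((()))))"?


Input: "((((()))))"
Tracking depth:
  Position 0 '(': depth becomes 1
  Position 1 '(': depth becomes 2
  Position 2 '(': depth becomes 3
  Position 3 '(': depth becomes 4
  Position 4 '(': depth becomes 5
  Position 5 ')': depth becomes 4
  Position 6 ')': depth becomes 3
  Position 7 ')': depth becomes 2
  Position 8 ')': depth becomes 1
  Position 9 ')': depth becomes 0
Maximum depth reached: 5

5


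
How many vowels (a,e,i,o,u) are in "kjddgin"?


Input: kjddgin
Checking each character:
  'k' at position 0: consonant
  'j' at position 1: consonant
  'd' at position 2: consonant
  'd' at position 3: consonant
  'g' at position 4: consonant
  'i' at position 5: vowel (running total: 1)
  'n' at position 6: consonant
Total vowels: 1

1


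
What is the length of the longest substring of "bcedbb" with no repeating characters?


Input: "bcedbb"
Sliding window (track last position of each char):
  Position 0 ('b'): window [0,0] length 1 -- new best
  Position 1 ('c'): window [0,1] length 2 -- new best
  Position 2 ('e'): window [0,2] length 3 -- new best
  Position 3 ('d'): window [0,3] length 4 -- new best
  Position 4 ('b'): repeat (last at 0), move window start to 1
  Position 4 ('b'): window [1,4] length 4
  Position 5 ('b'): repeat (last at 4), move window start to 5
  Position 5 ('b'): window [5,5] length 1
Longest substring with no repeats: "bced" with length 4

4


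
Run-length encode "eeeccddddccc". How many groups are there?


Input: eeeccddddccc
Scanning for consecutive runs:
  Group 1: 'e' x 3 (positions 0-2)
  Group 2: 'c' x 2 (positions 3-4)
  Group 3: 'd' x 4 (positions 5-8)
  Group 4: 'c' x 3 (positions 9-11)
Total groups: 4

4


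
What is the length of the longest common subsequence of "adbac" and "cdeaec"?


LCS of "adbac" and "cdeaec"
DP table:
           c    d    e    a    e    c
      0    0    0    0    0    0    0
  a   0    0    0    0    1    1    1
  d   0    0    1    1    1    1    1
  b   0    0    1    1    1    1    1
  a   0    0    1    1    2    2    2
  c   0    1    1    1    2    2    3
LCS length = dp[5][6] = 3

3


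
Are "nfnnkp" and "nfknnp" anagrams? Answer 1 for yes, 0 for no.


Strings: "nfnnkp", "nfknnp"
Sorted first:  fknnnp
Sorted second: fknnnp
Sorted forms match => anagrams

1


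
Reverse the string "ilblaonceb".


Input: ilblaonceb
Reading characters right to left:
  Position 9: 'b'
  Position 8: 'e'
  Position 7: 'c'
  Position 6: 'n'
  Position 5: 'o'
  Position 4: 'a'
  Position 3: 'l'
  Position 2: 'b'
  Position 1: 'l'
  Position 0: 'i'
Reversed: becnoalbli

becnoalbli


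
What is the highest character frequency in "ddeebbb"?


Input: ddeebbb
Character counts:
  'b': 3
  'd': 2
  'e': 2
Maximum frequency: 3

3


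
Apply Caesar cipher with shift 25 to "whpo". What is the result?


Caesar cipher: shift "whpo" by 25
  'w' (pos 22) + 25 = pos 21 = 'v'
  'h' (pos 7) + 25 = pos 6 = 'g'
  'p' (pos 15) + 25 = pos 14 = 'o'
  'o' (pos 14) + 25 = pos 13 = 'n'
Result: vgon

vgon


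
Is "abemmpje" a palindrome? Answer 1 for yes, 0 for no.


Input: abemmpje
Reversed: ejpmmeba
  Compare pos 0 ('a') with pos 7 ('e'): MISMATCH
  Compare pos 1 ('b') with pos 6 ('j'): MISMATCH
  Compare pos 2 ('e') with pos 5 ('p'): MISMATCH
  Compare pos 3 ('m') with pos 4 ('m'): match
Result: not a palindrome

0


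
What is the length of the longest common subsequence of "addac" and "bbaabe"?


LCS of "addac" and "bbaabe"
DP table:
           b    b    a    a    b    e
      0    0    0    0    0    0    0
  a   0    0    0    1    1    1    1
  d   0    0    0    1    1    1    1
  d   0    0    0    1    1    1    1
  a   0    0    0    1    2    2    2
  c   0    0    0    1    2    2    2
LCS length = dp[5][6] = 2

2


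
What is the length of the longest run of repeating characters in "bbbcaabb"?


Input: "bbbcaabb"
Scanning for longest run:
  Position 1 ('b'): continues run of 'b', length=2
  Position 2 ('b'): continues run of 'b', length=3
  Position 3 ('c'): new char, reset run to 1
  Position 4 ('a'): new char, reset run to 1
  Position 5 ('a'): continues run of 'a', length=2
  Position 6 ('b'): new char, reset run to 1
  Position 7 ('b'): continues run of 'b', length=2
Longest run: 'b' with length 3

3


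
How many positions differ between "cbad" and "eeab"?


Comparing "cbad" and "eeab" position by position:
  Position 0: 'c' vs 'e' => DIFFER
  Position 1: 'b' vs 'e' => DIFFER
  Position 2: 'a' vs 'a' => same
  Position 3: 'd' vs 'b' => DIFFER
Positions that differ: 3

3


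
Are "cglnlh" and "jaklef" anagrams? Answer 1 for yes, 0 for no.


Strings: "cglnlh", "jaklef"
Sorted first:  cghlln
Sorted second: aefjkl
Differ at position 0: 'c' vs 'a' => not anagrams

0


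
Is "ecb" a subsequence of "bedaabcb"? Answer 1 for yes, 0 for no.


Check if "ecb" is a subsequence of "bedaabcb"
Greedy scan:
  Position 0 ('b'): no match needed
  Position 1 ('e'): matches sub[0] = 'e'
  Position 2 ('d'): no match needed
  Position 3 ('a'): no match needed
  Position 4 ('a'): no match needed
  Position 5 ('b'): no match needed
  Position 6 ('c'): matches sub[1] = 'c'
  Position 7 ('b'): matches sub[2] = 'b'
All 3 characters matched => is a subsequence

1


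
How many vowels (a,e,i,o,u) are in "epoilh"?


Input: epoilh
Checking each character:
  'e' at position 0: vowel (running total: 1)
  'p' at position 1: consonant
  'o' at position 2: vowel (running total: 2)
  'i' at position 3: vowel (running total: 3)
  'l' at position 4: consonant
  'h' at position 5: consonant
Total vowels: 3

3


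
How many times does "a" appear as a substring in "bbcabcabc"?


Searching for "a" in "bbcabcabc"
Scanning each position:
  Position 0: "b" => no
  Position 1: "b" => no
  Position 2: "c" => no
  Position 3: "a" => MATCH
  Position 4: "b" => no
  Position 5: "c" => no
  Position 6: "a" => MATCH
  Position 7: "b" => no
  Position 8: "c" => no
Total occurrences: 2

2


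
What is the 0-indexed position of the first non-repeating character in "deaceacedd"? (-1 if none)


Input: deaceacedd
Character frequencies:
  'a': 2
  'c': 2
  'd': 3
  'e': 3
Scanning left to right for freq == 1:
  Position 0 ('d'): freq=3, skip
  Position 1 ('e'): freq=3, skip
  Position 2 ('a'): freq=2, skip
  Position 3 ('c'): freq=2, skip
  Position 4 ('e'): freq=3, skip
  Position 5 ('a'): freq=2, skip
  Position 6 ('c'): freq=2, skip
  Position 7 ('e'): freq=3, skip
  Position 8 ('d'): freq=3, skip
  Position 9 ('d'): freq=3, skip
  No unique character found => answer = -1

-1


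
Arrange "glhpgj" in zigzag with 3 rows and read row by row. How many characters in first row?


Zigzag "glhpgj" into 3 rows:
Placing characters:
  'g' => row 0
  'l' => row 1
  'h' => row 2
  'p' => row 1
  'g' => row 0
  'j' => row 1
Rows:
  Row 0: "gg"
  Row 1: "lpj"
  Row 2: "h"
First row length: 2

2


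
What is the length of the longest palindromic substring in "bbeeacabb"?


Input: "bbeeacabb"
Checking substrings for palindromes:
  [4:7] "aca" (len 3) => palindrome
  [0:2] "bb" (len 2) => palindrome
  [2:4] "ee" (len 2) => palindrome
  [7:9] "bb" (len 2) => palindrome
Longest palindromic substring: "aca" with length 3

3


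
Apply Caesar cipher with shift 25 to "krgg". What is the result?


Caesar cipher: shift "krgg" by 25
  'k' (pos 10) + 25 = pos 9 = 'j'
  'r' (pos 17) + 25 = pos 16 = 'q'
  'g' (pos 6) + 25 = pos 5 = 'f'
  'g' (pos 6) + 25 = pos 5 = 'f'
Result: jqff

jqff


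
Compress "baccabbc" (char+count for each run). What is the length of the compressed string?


Input: baccabbc
Runs:
  'b' x 1 => "b1"
  'a' x 1 => "a1"
  'c' x 2 => "c2"
  'a' x 1 => "a1"
  'b' x 2 => "b2"
  'c' x 1 => "c1"
Compressed: "b1a1c2a1b2c1"
Compressed length: 12

12


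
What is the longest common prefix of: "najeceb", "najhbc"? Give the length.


Words: najeceb, najhbc
  Position 0: all 'n' => match
  Position 1: all 'a' => match
  Position 2: all 'j' => match
  Position 3: ('e', 'h') => mismatch, stop
LCP = "naj" (length 3)

3


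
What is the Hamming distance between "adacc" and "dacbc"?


Comparing "adacc" and "dacbc" position by position:
  Position 0: 'a' vs 'd' => differ
  Position 1: 'd' vs 'a' => differ
  Position 2: 'a' vs 'c' => differ
  Position 3: 'c' vs 'b' => differ
  Position 4: 'c' vs 'c' => same
Total differences (Hamming distance): 4

4


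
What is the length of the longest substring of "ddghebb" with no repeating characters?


Input: "ddghebb"
Sliding window (track last position of each char):
  Position 0 ('d'): window [0,0] length 1 -- new best
  Position 1 ('d'): repeat (last at 0), move window start to 1
  Position 1 ('d'): window [1,1] length 1
  Position 2 ('g'): window [1,2] length 2 -- new best
  Position 3 ('h'): window [1,3] length 3 -- new best
  Position 4 ('e'): window [1,4] length 4 -- new best
  Position 5 ('b'): window [1,5] length 5 -- new best
  Position 6 ('b'): repeat (last at 5), move window start to 6
  Position 6 ('b'): window [6,6] length 1
Longest substring with no repeats: "dgheb" with length 5

5


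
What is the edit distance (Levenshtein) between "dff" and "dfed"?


Computing edit distance: "dff" -> "dfed"
DP table:
           d    f    e    d
      0    1    2    3    4
  d   1    0    1    2    3
  f   2    1    0    1    2
  f   3    2    1    1    2
Edit distance = dp[3][4] = 2

2


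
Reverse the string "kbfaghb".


Input: kbfaghb
Reading characters right to left:
  Position 6: 'b'
  Position 5: 'h'
  Position 4: 'g'
  Position 3: 'a'
  Position 2: 'f'
  Position 1: 'b'
  Position 0: 'k'
Reversed: bhgafbk

bhgafbk


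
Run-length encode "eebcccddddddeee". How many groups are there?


Input: eebcccddddddeee
Scanning for consecutive runs:
  Group 1: 'e' x 2 (positions 0-1)
  Group 2: 'b' x 1 (positions 2-2)
  Group 3: 'c' x 3 (positions 3-5)
  Group 4: 'd' x 6 (positions 6-11)
  Group 5: 'e' x 3 (positions 12-14)
Total groups: 5

5


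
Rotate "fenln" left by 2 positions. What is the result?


Input: "fenln", rotate left by 2
First 2 characters: "fe"
Remaining characters: "nln"
Concatenate remaining + first: "nln" + "fe" = "nlnfe"

nlnfe


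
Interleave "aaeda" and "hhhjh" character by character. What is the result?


Interleaving "aaeda" and "hhhjh":
  Position 0: 'a' from first, 'h' from second => "ah"
  Position 1: 'a' from first, 'h' from second => "ah"
  Position 2: 'e' from first, 'h' from second => "eh"
  Position 3: 'd' from first, 'j' from second => "dj"
  Position 4: 'a' from first, 'h' from second => "ah"
Result: ahahehdjah

ahahehdjah


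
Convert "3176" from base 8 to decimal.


Input: "3176" in base 8
Positional expansion:
  Digit '3' (value 3) x 8^3 = 1536
  Digit '1' (value 1) x 8^2 = 64
  Digit '7' (value 7) x 8^1 = 56
  Digit '6' (value 6) x 8^0 = 6
Sum = 1662

1662


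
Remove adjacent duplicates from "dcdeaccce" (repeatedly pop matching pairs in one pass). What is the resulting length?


Input: dcdeaccce
Stack-based adjacent duplicate removal:
  Read 'd': push. Stack: d
  Read 'c': push. Stack: dc
  Read 'd': push. Stack: dcd
  Read 'e': push. Stack: dcde
  Read 'a': push. Stack: dcdea
  Read 'c': push. Stack: dcdeac
  Read 'c': matches stack top 'c' => pop. Stack: dcdea
  Read 'c': push. Stack: dcdeac
  Read 'e': push. Stack: dcdeace
Final stack: "dcdeace" (length 7)

7


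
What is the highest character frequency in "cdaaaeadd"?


Input: cdaaaeadd
Character counts:
  'a': 4
  'c': 1
  'd': 3
  'e': 1
Maximum frequency: 4

4


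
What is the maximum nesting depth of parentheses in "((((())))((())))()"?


Input: "((((())))((())))()"
Tracking depth:
  Position 0 '(': depth becomes 1
  Position 1 '(': depth becomes 2
  Position 2 '(': depth becomes 3
  Position 3 '(': depth becomes 4
  Position 4 '(': depth becomes 5
  Position 5 ')': depth becomes 4
  Position 6 ')': depth becomes 3
  Position 7 ')': depth becomes 2
  Position 8 ')': depth becomes 1
  Position 9 '(': depth becomes 2
  Position 10 '(': depth becomes 3
  Position 11 '(': depth becomes 4
  Position 12 ')': depth becomes 3
  Position 13 ')': depth becomes 2
  Position 14 ')': depth becomes 1
  Position 15 ')': depth becomes 0
  Position 16 '(': depth becomes 1
  Position 17 ')': depth becomes 0
Maximum depth reached: 5

5


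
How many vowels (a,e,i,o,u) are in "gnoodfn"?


Input: gnoodfn
Checking each character:
  'g' at position 0: consonant
  'n' at position 1: consonant
  'o' at position 2: vowel (running total: 1)
  'o' at position 3: vowel (running total: 2)
  'd' at position 4: consonant
  'f' at position 5: consonant
  'n' at position 6: consonant
Total vowels: 2

2


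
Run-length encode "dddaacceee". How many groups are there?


Input: dddaacceee
Scanning for consecutive runs:
  Group 1: 'd' x 3 (positions 0-2)
  Group 2: 'a' x 2 (positions 3-4)
  Group 3: 'c' x 2 (positions 5-6)
  Group 4: 'e' x 3 (positions 7-9)
Total groups: 4

4


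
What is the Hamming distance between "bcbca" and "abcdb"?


Comparing "bcbca" and "abcdb" position by position:
  Position 0: 'b' vs 'a' => differ
  Position 1: 'c' vs 'b' => differ
  Position 2: 'b' vs 'c' => differ
  Position 3: 'c' vs 'd' => differ
  Position 4: 'a' vs 'b' => differ
Total differences (Hamming distance): 5

5


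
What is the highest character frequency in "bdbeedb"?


Input: bdbeedb
Character counts:
  'b': 3
  'd': 2
  'e': 2
Maximum frequency: 3

3


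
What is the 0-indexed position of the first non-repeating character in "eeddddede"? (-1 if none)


Input: eeddddede
Character frequencies:
  'd': 5
  'e': 4
Scanning left to right for freq == 1:
  Position 0 ('e'): freq=4, skip
  Position 1 ('e'): freq=4, skip
  Position 2 ('d'): freq=5, skip
  Position 3 ('d'): freq=5, skip
  Position 4 ('d'): freq=5, skip
  Position 5 ('d'): freq=5, skip
  Position 6 ('e'): freq=4, skip
  Position 7 ('d'): freq=5, skip
  Position 8 ('e'): freq=4, skip
  No unique character found => answer = -1

-1


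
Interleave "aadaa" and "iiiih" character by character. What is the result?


Interleaving "aadaa" and "iiiih":
  Position 0: 'a' from first, 'i' from second => "ai"
  Position 1: 'a' from first, 'i' from second => "ai"
  Position 2: 'd' from first, 'i' from second => "di"
  Position 3: 'a' from first, 'i' from second => "ai"
  Position 4: 'a' from first, 'h' from second => "ah"
Result: aiaidiaiah

aiaidiaiah


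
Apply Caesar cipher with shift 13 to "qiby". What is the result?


Caesar cipher: shift "qiby" by 13
  'q' (pos 16) + 13 = pos 3 = 'd'
  'i' (pos 8) + 13 = pos 21 = 'v'
  'b' (pos 1) + 13 = pos 14 = 'o'
  'y' (pos 24) + 13 = pos 11 = 'l'
Result: dvol

dvol


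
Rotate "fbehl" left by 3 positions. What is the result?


Input: "fbehl", rotate left by 3
First 3 characters: "fbe"
Remaining characters: "hl"
Concatenate remaining + first: "hl" + "fbe" = "hlfbe"

hlfbe


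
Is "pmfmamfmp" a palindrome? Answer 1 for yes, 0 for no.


Input: pmfmamfmp
Reversed: pmfmamfmp
  Compare pos 0 ('p') with pos 8 ('p'): match
  Compare pos 1 ('m') with pos 7 ('m'): match
  Compare pos 2 ('f') with pos 6 ('f'): match
  Compare pos 3 ('m') with pos 5 ('m'): match
Result: palindrome

1


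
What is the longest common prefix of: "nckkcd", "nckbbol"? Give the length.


Words: nckkcd, nckbbol
  Position 0: all 'n' => match
  Position 1: all 'c' => match
  Position 2: all 'k' => match
  Position 3: ('k', 'b') => mismatch, stop
LCP = "nck" (length 3)

3


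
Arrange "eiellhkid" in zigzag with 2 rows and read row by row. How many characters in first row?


Zigzag "eiellhkid" into 2 rows:
Placing characters:
  'e' => row 0
  'i' => row 1
  'e' => row 0
  'l' => row 1
  'l' => row 0
  'h' => row 1
  'k' => row 0
  'i' => row 1
  'd' => row 0
Rows:
  Row 0: "eelkd"
  Row 1: "ilhi"
First row length: 5

5
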